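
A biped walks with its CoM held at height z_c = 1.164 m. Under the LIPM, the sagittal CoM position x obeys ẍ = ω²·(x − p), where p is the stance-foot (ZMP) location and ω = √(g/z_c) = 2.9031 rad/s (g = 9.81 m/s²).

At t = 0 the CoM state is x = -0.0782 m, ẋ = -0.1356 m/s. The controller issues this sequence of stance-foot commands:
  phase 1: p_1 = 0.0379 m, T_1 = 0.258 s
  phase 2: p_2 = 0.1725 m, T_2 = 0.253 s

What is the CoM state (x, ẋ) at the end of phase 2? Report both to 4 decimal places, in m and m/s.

phase 1: p=0.0379, T=0.258, ωT=0.749000, cosh=1.293861, sinh=0.821022; start (x,ẋ)=(-0.078200, -0.135600) → end (x,ẋ)=(-0.150666, -0.452173)
phase 2: p=0.1725, T=0.253, ωT=0.734484, cosh=1.282080, sinh=0.802327; start (x,ẋ)=(-0.150666, -0.452173) → end (x,ẋ)=(-0.366791, -1.332452)

x = -0.3668, ẋ = -1.3325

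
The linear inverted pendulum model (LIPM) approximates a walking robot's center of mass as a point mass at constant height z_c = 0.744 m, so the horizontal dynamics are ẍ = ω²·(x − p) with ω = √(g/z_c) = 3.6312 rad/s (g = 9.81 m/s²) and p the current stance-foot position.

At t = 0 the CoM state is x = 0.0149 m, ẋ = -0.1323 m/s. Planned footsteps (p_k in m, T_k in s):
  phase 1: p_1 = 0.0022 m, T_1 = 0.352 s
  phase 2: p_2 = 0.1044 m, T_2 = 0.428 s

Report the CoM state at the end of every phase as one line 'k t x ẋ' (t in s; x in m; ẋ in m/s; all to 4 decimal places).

1 0.3520 -0.0336 -0.1796
2 0.7800 -0.3483 -1.5758

phase 1: p=0.0022, T=0.352, ωT=1.278182, cosh=1.934326, sinh=1.655783; start (x,ẋ)=(0.014900, -0.132300) → end (x,ẋ)=(-0.033561, -0.179553)
phase 2: p=0.1044, T=0.428, ωT=1.554154, cosh=2.471224, sinh=2.259856; start (x,ẋ)=(-0.033561, -0.179553) → end (x,ẋ)=(-0.348277, -1.575824)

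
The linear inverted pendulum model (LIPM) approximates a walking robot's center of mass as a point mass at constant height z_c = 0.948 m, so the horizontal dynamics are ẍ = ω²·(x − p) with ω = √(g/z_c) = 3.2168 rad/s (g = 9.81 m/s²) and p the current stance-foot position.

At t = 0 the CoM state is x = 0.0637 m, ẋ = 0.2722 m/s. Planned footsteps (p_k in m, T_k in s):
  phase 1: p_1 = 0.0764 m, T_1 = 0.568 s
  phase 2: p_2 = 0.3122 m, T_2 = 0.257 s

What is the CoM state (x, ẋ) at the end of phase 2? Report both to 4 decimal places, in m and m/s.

phase 1: p=0.0764, T=0.568, ωT=1.827142, cosh=3.188485, sinh=3.027613; start (x,ẋ)=(0.063700, 0.272200) → end (x,ẋ)=(0.292098, 0.744218)
phase 2: p=0.3122, T=0.257, ωT=0.826718, cosh=1.361643, sinh=0.924160; start (x,ẋ)=(0.292098, 0.744218) → end (x,ẋ)=(0.498635, 0.953597)

x = 0.4986, ẋ = 0.9536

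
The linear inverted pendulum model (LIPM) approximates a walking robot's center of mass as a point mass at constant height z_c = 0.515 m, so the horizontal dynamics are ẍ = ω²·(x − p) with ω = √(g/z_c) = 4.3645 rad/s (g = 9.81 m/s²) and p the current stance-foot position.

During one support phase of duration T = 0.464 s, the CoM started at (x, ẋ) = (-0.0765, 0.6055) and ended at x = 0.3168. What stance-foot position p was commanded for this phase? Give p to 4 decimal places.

p = -0.0334

ωT = 4.3645·0.464 = 2.025128; cosh(ωT) = 3.854529, sinh(ωT) = 3.722552
x(T) = p + (x₀−p)·cosh(ωT) + (ẋ₀/ω)·sinh(ωT) ⇒ p·(1 − cosh) = x(T) − x₀·cosh − (ẋ₀/ω)·sinh
numerator   = 0.3168 − (-0.0765)·3.854529 − (0.6055/4.3645)·3.722552 = 0.095231
denominator = 1 − 3.854529 = -2.854529
p = 0.095231 / -2.854529 = -0.0334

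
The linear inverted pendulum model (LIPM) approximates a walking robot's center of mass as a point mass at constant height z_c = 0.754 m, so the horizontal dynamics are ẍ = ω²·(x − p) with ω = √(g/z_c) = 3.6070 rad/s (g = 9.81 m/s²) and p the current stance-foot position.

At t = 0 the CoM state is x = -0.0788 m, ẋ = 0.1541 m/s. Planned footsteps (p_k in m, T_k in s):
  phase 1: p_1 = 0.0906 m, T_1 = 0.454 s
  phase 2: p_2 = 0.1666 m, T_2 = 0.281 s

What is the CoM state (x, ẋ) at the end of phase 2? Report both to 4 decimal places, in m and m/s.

x = -0.8569, ẋ = -3.5383

phase 1: p=0.0906, T=0.454, ωT=1.637578, cosh=2.668575, sinh=2.474124; start (x,ẋ)=(-0.078800, 0.154100) → end (x,ẋ)=(-0.255756, -1.100526)
phase 2: p=0.1666, T=0.281, ωT=1.013567, cosh=1.559167, sinh=1.196245; start (x,ẋ)=(-0.255756, -1.100526) → end (x,ẋ)=(-0.856908, -3.538309)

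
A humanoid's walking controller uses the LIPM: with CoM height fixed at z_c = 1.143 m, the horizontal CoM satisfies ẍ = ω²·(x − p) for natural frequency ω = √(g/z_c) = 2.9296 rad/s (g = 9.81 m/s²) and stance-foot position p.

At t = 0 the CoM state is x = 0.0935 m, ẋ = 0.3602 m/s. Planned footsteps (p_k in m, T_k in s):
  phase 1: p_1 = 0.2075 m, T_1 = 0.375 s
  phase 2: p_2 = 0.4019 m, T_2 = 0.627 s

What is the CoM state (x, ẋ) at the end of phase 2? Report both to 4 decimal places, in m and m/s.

phase 1: p=0.2075, T=0.375, ωT=1.098600, cosh=1.666650, sinh=1.333313; start (x,ẋ)=(0.093500, 0.360200) → end (x,ẋ)=(0.181435, 0.155035)
phase 2: p=0.4019, T=0.627, ωT=1.836859, cosh=3.218055, sinh=3.058738; start (x,ẋ)=(0.181435, 0.155035) → end (x,ẋ)=(-0.145699, -1.476646)

x = -0.1457, ẋ = -1.4766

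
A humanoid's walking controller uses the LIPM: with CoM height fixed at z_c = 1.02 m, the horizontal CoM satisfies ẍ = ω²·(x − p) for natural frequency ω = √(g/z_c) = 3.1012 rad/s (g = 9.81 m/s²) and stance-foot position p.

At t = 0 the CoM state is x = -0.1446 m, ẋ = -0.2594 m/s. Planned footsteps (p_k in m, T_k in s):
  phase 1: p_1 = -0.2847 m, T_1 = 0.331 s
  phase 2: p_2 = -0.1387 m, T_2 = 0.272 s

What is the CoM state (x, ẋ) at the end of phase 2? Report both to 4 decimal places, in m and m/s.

x = -0.1394, ẋ = 0.0857

phase 1: p=-0.2847, T=0.331, ωT=1.026497, cosh=1.574766, sinh=1.216506; start (x,ẋ)=(-0.144600, -0.259400) → end (x,ẋ)=(-0.165830, 0.120051)
phase 2: p=-0.1387, T=0.272, ωT=0.843526, cosh=1.377370, sinh=0.947180; start (x,ẋ)=(-0.165830, 0.120051) → end (x,ẋ)=(-0.139402, 0.085663)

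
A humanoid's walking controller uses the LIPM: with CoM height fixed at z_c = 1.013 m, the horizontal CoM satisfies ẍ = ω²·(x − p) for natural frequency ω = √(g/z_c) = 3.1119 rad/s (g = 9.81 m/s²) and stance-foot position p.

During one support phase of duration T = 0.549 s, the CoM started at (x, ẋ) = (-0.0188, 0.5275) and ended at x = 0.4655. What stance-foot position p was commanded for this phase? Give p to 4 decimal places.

ωT = 3.1119·0.549 = 1.708433; cosh(ωT) = 2.850727, sinh(ωT) = 2.669578
x(T) = p + (x₀−p)·cosh(ωT) + (ẋ₀/ω)·sinh(ωT) ⇒ p·(1 − cosh) = x(T) − x₀·cosh − (ẋ₀/ω)·sinh
numerator   = 0.4655 − (-0.0188)·2.850727 − (0.5275/3.1119)·2.669578 = 0.066572
denominator = 1 − 2.850727 = -1.850727
p = 0.066572 / -1.850727 = -0.0360

p = -0.0360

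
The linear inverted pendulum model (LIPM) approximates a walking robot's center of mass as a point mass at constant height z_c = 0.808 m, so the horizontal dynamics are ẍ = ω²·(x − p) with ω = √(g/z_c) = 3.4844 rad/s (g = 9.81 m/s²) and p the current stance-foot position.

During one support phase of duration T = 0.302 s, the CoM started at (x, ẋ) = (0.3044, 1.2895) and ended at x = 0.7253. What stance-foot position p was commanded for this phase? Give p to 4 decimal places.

p = 0.3777

ωT = 3.4844·0.302 = 1.052289; cosh(ωT) = 1.606668, sinh(ωT) = 1.257531
x(T) = p + (x₀−p)·cosh(ωT) + (ẋ₀/ω)·sinh(ωT) ⇒ p·(1 − cosh) = x(T) − x₀·cosh − (ẋ₀/ω)·sinh
numerator   = 0.7253 − (0.3044)·1.606668 − (1.2895/3.4844)·1.257531 = -0.229154
denominator = 1 − 1.606668 = -0.606668
p = -0.229154 / -0.606668 = 0.3777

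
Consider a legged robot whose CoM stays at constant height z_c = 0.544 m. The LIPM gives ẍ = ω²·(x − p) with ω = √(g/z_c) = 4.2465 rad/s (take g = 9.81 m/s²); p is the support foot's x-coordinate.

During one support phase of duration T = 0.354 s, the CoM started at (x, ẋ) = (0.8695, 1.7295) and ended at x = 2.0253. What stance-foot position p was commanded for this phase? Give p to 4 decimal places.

p = 0.6595

ωT = 4.2465·0.354 = 1.503261; cosh(ωT) = 2.359366, sinh(ωT) = 2.136962
x(T) = p + (x₀−p)·cosh(ωT) + (ẋ₀/ω)·sinh(ωT) ⇒ p·(1 − cosh) = x(T) − x₀·cosh − (ẋ₀/ω)·sinh
numerator   = 2.0253 − (0.8695)·2.359366 − (1.7295/4.2465)·2.136962 = -0.896503
denominator = 1 − 2.359366 = -1.359366
p = -0.896503 / -1.359366 = 0.6595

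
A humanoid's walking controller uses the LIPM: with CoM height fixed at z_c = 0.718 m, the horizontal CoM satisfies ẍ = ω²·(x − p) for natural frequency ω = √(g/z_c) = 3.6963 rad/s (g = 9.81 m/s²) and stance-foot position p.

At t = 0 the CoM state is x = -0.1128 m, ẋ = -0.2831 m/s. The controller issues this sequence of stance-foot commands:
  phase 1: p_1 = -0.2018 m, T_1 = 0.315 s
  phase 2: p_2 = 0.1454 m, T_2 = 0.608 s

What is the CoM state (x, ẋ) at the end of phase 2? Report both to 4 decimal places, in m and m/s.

phase 1: p=-0.2018, T=0.315, ωT=1.164335, cosh=1.757960, sinh=1.445830; start (x,ẋ)=(-0.112800, -0.283100) → end (x,ẋ)=(-0.156078, -0.022043)
phase 2: p=0.1454, T=0.608, ωT=2.247350, cosh=4.784155, sinh=4.678476; start (x,ẋ)=(-0.156078, -0.022043) → end (x,ẋ)=(-1.324816, -5.318927)

x = -1.3248, ẋ = -5.3189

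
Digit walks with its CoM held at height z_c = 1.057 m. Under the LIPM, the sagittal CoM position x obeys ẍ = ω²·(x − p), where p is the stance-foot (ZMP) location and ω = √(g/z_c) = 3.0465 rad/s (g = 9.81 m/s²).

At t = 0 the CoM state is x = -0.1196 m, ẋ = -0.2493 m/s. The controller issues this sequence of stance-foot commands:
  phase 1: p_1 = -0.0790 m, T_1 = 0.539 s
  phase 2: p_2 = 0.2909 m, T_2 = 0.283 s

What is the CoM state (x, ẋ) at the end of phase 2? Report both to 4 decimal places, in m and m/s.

phase 1: p=-0.0790, T=0.539, ωT=1.642064, cosh=2.679699, sinh=2.486119; start (x,ẋ)=(-0.119600, -0.249300) → end (x,ẋ)=(-0.391239, -0.975552)
phase 2: p=0.2909, T=0.283, ωT=0.862159, cosh=1.395259, sinh=0.973010; start (x,ẋ)=(-0.391239, -0.975552) → end (x,ẋ)=(-0.972439, -3.383195)

x = -0.9724, ẋ = -3.3832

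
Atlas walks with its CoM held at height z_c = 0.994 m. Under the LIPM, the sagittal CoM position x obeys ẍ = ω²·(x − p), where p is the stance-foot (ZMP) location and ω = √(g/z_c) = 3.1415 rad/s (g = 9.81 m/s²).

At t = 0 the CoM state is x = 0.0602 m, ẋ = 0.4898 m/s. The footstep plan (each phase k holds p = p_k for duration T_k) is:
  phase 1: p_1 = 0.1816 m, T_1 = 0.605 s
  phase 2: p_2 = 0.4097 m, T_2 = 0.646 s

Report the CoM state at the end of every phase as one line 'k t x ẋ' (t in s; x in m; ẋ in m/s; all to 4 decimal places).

1 0.6050 0.2763 0.4278
2 1.2510 0.4026 0.0890

phase 1: p=0.1816, T=0.605, ωT=1.900608, cosh=3.419718, sinh=3.270240; start (x,ẋ)=(0.060200, 0.489800) → end (x,ẋ)=(0.276318, 0.427780)
phase 2: p=0.4097, T=0.646, ωT=2.029409, cosh=3.870500, sinh=3.739087; start (x,ẋ)=(0.276318, 0.427780) → end (x,ẋ)=(0.402600, 0.088977)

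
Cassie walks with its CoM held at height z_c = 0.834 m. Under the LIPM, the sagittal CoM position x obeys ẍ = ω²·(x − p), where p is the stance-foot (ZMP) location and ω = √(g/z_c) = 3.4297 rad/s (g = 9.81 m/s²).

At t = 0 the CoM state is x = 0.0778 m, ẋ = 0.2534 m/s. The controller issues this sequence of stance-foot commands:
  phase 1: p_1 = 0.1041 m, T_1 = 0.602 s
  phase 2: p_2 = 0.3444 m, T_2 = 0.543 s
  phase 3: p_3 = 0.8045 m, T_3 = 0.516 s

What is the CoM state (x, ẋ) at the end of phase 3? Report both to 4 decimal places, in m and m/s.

phase 1: p=0.1041, T=0.602, ωT=2.064679, cosh=4.004815, sinh=3.877956; start (x,ẋ)=(0.077800, 0.253400) → end (x,ẋ)=(0.285292, 0.665024)
phase 2: p=0.3444, T=0.543, ωT=1.862327, cosh=3.297007, sinh=3.141696; start (x,ẋ)=(0.285292, 0.665024) → end (x,ẋ)=(0.758701, 1.555699)
phase 3: p=0.8045, T=0.516, ωT=1.769725, cosh=3.019810, sinh=2.849430; start (x,ẋ)=(0.758701, 1.555699) → end (x,ẋ)=(1.958687, 4.250339)

x = 1.9587, ẋ = 4.2503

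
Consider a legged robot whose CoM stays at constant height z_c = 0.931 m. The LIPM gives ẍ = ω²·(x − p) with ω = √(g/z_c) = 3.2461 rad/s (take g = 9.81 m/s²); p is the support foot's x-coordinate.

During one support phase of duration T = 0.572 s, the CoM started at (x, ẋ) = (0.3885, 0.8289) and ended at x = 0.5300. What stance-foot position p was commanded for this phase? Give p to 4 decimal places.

ωT = 3.2461·0.572 = 1.856769; cosh(ωT) = 3.279596, sinh(ωT) = 3.123420
x(T) = p + (x₀−p)·cosh(ωT) + (ẋ₀/ω)·sinh(ωT) ⇒ p·(1 − cosh) = x(T) − x₀·cosh − (ẋ₀/ω)·sinh
numerator   = 0.5300 − (0.3885)·3.279596 − (0.8289/3.2461)·3.123420 = -1.541697
denominator = 1 − 3.279596 = -2.279596
p = -1.541697 / -2.279596 = 0.6763

p = 0.6763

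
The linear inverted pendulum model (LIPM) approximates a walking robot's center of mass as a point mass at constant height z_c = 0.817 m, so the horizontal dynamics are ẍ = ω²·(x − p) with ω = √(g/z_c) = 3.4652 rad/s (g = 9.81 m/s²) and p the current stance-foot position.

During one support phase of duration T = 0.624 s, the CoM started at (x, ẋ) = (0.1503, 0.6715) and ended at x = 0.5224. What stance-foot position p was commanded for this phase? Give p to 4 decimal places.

ωT = 3.4652·0.624 = 2.162285; cosh(ωT) = 4.403017, sinh(ωT) = 4.287955
x(T) = p + (x₀−p)·cosh(ωT) + (ẋ₀/ω)·sinh(ωT) ⇒ p·(1 − cosh) = x(T) − x₀·cosh − (ẋ₀/ω)·sinh
numerator   = 0.5224 − (0.1503)·4.403017 − (0.6715/3.4652)·4.287955 = -0.970310
denominator = 1 − 4.403017 = -3.403017
p = -0.970310 / -3.403017 = 0.2851

p = 0.2851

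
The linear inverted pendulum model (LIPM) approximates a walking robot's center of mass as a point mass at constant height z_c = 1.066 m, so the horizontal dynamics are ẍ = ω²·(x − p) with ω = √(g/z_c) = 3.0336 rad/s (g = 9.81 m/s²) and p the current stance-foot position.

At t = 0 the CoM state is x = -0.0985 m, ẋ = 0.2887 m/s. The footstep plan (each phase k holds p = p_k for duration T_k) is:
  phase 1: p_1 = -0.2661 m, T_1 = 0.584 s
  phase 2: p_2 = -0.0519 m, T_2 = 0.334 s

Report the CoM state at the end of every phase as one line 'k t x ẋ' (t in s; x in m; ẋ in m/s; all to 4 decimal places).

phase 1: p=-0.2661, T=0.584, ωT=1.771622, cosh=3.025221, sinh=2.855165; start (x,ẋ)=(-0.098500, 0.288700) → end (x,ẋ)=(0.512646, 2.325037)
phase 2: p=-0.0519, T=0.334, ωT=1.013222, cosh=1.558755, sinh=1.195708; start (x,ẋ)=(0.512646, 2.325037) → end (x,ẋ)=(1.744513, 5.671939)

1 0.5840 0.5126 2.3250
2 0.9180 1.7445 5.6719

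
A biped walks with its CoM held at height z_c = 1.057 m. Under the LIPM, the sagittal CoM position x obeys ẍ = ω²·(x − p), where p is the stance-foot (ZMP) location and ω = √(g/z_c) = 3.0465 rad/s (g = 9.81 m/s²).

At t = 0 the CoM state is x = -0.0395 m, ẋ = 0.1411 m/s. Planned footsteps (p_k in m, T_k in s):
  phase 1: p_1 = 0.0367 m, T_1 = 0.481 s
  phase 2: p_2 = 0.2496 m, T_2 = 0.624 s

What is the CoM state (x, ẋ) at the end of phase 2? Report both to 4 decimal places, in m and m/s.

phase 1: p=0.0367, T=0.481, ωT=1.465367, cosh=2.280061, sinh=2.049068; start (x,ẋ)=(-0.039500, 0.141100) → end (x,ẋ)=(-0.042137, -0.153961)
phase 2: p=0.2496, T=0.624, ωT=1.901016, cosh=3.421054, sinh=3.271637; start (x,ẋ)=(-0.042137, -0.153961) → end (x,ẋ)=(-0.913787, -3.434465)

x = -0.9138, ẋ = -3.4345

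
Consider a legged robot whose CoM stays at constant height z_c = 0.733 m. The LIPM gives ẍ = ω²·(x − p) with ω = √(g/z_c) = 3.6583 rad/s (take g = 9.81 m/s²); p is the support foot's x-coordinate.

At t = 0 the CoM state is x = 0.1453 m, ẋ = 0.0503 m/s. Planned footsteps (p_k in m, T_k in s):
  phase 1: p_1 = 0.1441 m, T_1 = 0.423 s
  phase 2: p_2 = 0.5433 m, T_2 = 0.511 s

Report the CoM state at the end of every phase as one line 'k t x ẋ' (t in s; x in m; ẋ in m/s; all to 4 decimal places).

phase 1: p=0.1441, T=0.423, ωT=1.547461, cosh=2.456155, sinh=2.243367; start (x,ẋ)=(0.145300, 0.050300) → end (x,ẋ)=(0.177893, 0.133393)
phase 2: p=0.5433, T=0.511, ωT=1.869391, cosh=3.319283, sinh=3.165065; start (x,ẋ)=(0.177893, 0.133393) → end (x,ẋ)=(-0.554182, -3.788194)

1 0.4230 0.1779 0.1334
2 0.9340 -0.5542 -3.7882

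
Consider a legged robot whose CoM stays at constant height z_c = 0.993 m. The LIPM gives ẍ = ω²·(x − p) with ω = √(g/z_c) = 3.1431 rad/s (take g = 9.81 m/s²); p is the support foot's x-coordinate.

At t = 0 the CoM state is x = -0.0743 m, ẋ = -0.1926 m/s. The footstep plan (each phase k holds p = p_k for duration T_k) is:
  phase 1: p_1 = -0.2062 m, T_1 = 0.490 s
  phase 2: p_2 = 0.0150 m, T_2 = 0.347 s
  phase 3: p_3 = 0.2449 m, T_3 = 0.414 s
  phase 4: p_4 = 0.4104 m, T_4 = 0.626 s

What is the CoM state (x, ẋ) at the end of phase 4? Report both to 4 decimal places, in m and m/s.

phase 1: p=-0.2062, T=0.490, ωT=1.540119, cosh=2.439750, sinh=2.225395; start (x,ẋ)=(-0.074300, -0.192600) → end (x,ẋ)=(-0.020763, 0.452697)
phase 2: p=0.0150, T=0.347, ωT=1.090656, cosh=1.656111, sinh=1.320114; start (x,ẋ)=(-0.020763, 0.452697) → end (x,ẋ)=(0.145908, 0.601328)
phase 3: p=0.2449, T=0.414, ωT=1.301243, cosh=1.973028, sinh=1.700834; start (x,ẋ)=(0.145908, 0.601328) → end (x,ẋ)=(0.374984, 0.657234)
phase 4: p=0.4104, T=0.626, ωT=1.967581, cosh=3.646572, sinh=3.506777; start (x,ẋ)=(0.374984, 0.657234) → end (x,ẋ)=(1.014532, 2.006287)

x = 1.0145, ẋ = 2.0063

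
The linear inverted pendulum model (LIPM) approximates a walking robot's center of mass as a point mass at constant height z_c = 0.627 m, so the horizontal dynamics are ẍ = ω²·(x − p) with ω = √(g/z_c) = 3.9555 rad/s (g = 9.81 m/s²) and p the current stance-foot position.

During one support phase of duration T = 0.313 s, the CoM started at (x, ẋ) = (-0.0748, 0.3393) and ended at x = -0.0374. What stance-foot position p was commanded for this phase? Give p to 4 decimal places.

p = 0.0380

ωT = 3.9555·0.313 = 1.238071; cosh(ωT) = 1.869449, sinh(ωT) = 1.579506
x(T) = p + (x₀−p)·cosh(ωT) + (ẋ₀/ω)·sinh(ωT) ⇒ p·(1 − cosh) = x(T) − x₀·cosh − (ẋ₀/ω)·sinh
numerator   = -0.0374 − (-0.0748)·1.869449 − (0.3393/3.9555)·1.579506 = -0.033054
denominator = 1 − 1.869449 = -0.869449
p = -0.033054 / -0.869449 = 0.0380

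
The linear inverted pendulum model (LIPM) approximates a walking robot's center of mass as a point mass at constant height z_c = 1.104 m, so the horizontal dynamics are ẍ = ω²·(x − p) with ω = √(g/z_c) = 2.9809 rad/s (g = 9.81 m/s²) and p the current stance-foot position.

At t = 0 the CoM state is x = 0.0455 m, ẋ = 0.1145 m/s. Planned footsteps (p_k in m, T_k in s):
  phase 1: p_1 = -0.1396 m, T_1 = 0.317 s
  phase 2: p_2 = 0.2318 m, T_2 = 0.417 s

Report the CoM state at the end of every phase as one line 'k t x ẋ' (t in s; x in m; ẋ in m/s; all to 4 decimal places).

1 0.3170 0.1764 0.7721
2 0.7340 0.5393 1.1871

phase 1: p=-0.1396, T=0.317, ωT=0.944945, cosh=1.480687, sinh=1.091986; start (x,ẋ)=(0.045500, 0.114500) → end (x,ẋ)=(0.176420, 0.772058)
phase 2: p=0.2318, T=0.417, ωT=1.243035, cosh=1.877313, sinh=1.588806; start (x,ẋ)=(0.176420, 0.772058) → end (x,ẋ)=(0.539337, 1.187109)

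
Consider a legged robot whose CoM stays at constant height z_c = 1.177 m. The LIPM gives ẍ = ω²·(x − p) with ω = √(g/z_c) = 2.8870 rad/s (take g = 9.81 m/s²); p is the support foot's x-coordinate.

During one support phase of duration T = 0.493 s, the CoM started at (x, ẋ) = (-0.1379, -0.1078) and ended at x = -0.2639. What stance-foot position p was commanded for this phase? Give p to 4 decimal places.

ωT = 2.8870·0.493 = 1.423291; cosh(ωT) = 2.195839, sinh(ωT) = 1.954919
x(T) = p + (x₀−p)·cosh(ωT) + (ẋ₀/ω)·sinh(ωT) ⇒ p·(1 − cosh) = x(T) − x₀·cosh − (ẋ₀/ω)·sinh
numerator   = -0.2639 − (-0.1379)·2.195839 − (-0.1078/2.8870)·1.954919 = 0.111902
denominator = 1 − 2.195839 = -1.195839
p = 0.111902 / -1.195839 = -0.0936

p = -0.0936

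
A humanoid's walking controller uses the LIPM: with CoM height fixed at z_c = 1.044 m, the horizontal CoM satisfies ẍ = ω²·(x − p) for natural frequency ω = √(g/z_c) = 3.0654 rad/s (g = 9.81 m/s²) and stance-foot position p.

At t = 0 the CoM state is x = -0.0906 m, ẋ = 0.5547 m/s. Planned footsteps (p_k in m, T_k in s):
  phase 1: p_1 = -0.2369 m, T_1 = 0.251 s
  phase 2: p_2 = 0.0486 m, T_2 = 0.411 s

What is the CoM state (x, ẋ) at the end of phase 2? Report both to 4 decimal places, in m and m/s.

phase 1: p=-0.2369, T=0.251, ωT=0.769415, cosh=1.310894, sinh=0.847610; start (x,ẋ)=(-0.090600, 0.554700) → end (x,ẋ)=(0.108263, 1.107279)
phase 2: p=0.0486, T=0.411, ωT=1.259879, cosh=1.904342, sinh=1.620654; start (x,ẋ)=(0.108263, 1.107279) → end (x,ẋ)=(0.747629, 2.405042)

x = 0.7476, ẋ = 2.4050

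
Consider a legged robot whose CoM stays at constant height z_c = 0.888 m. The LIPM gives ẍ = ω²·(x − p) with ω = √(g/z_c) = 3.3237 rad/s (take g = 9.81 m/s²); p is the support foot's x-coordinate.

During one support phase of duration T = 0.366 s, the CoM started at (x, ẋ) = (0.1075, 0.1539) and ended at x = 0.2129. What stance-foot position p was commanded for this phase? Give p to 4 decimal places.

ωT = 3.3237·0.366 = 1.216474; cosh(ωT) = 1.835770, sinh(ωT) = 1.539497
x(T) = p + (x₀−p)·cosh(ωT) + (ẋ₀/ω)·sinh(ωT) ⇒ p·(1 − cosh) = x(T) − x₀·cosh − (ẋ₀/ω)·sinh
numerator   = 0.2129 − (0.1075)·1.835770 − (0.1539/3.3237)·1.539497 = -0.055730
denominator = 1 − 1.835770 = -0.835770
p = -0.055730 / -0.835770 = 0.0667

p = 0.0667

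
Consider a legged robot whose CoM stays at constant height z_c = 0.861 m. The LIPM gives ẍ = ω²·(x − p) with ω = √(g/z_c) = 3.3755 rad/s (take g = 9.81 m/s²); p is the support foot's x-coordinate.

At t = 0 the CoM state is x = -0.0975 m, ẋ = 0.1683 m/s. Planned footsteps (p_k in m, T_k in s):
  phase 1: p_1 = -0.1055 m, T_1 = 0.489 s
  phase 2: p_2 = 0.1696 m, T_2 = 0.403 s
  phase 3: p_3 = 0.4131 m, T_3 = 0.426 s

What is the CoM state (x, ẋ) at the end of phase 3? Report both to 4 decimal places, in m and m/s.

x = 0.0791, ẋ = -0.8740

phase 1: p=-0.1055, T=0.489, ωT=1.650620, cosh=2.701069, sinh=2.509138; start (x,ẋ)=(-0.097500, 0.168300) → end (x,ẋ)=(0.041212, 0.522347)
phase 2: p=0.1696, T=0.403, ωT=1.360327, cosh=2.077021, sinh=1.820444; start (x,ẋ)=(0.041212, 0.522347) → end (x,ẋ)=(0.184643, 0.295995)
phase 3: p=0.4131, T=0.426, ωT=1.437963, cosh=2.224759, sinh=1.987348; start (x,ẋ)=(0.184643, 0.295995) → end (x,ẋ)=(0.079108, -0.874037)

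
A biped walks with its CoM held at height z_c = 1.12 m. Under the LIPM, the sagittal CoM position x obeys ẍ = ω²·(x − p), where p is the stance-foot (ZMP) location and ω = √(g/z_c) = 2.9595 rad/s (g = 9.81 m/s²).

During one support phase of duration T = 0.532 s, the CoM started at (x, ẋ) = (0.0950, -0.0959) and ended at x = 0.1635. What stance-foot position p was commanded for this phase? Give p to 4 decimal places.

ωT = 2.9595·0.532 = 1.574454; cosh(ωT) = 2.517613, sinh(ωT) = 2.310492
x(T) = p + (x₀−p)·cosh(ωT) + (ẋ₀/ω)·sinh(ωT) ⇒ p·(1 − cosh) = x(T) − x₀·cosh − (ẋ₀/ω)·sinh
numerator   = 0.1635 − (0.0950)·2.517613 − (-0.0959/2.9595)·2.310492 = -0.000804
denominator = 1 − 2.517613 = -1.517613
p = -0.000804 / -1.517613 = 0.0005

p = 0.0005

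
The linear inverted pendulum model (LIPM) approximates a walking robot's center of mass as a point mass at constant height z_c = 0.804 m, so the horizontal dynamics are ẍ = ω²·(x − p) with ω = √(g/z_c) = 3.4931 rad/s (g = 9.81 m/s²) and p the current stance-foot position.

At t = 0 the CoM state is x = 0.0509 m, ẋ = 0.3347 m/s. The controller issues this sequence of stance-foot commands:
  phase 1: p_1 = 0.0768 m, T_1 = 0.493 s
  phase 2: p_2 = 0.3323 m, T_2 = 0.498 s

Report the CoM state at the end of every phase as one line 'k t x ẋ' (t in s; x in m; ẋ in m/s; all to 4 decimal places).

phase 1: p=0.0768, T=0.493, ωT=1.722098, cosh=2.887475, sinh=2.708784; start (x,ẋ)=(0.050900, 0.334700) → end (x,ẋ)=(0.261563, 0.721371)
phase 2: p=0.3323, T=0.498, ωT=1.739564, cosh=2.935228, sinh=2.759631; start (x,ẋ)=(0.261563, 0.721371) → end (x,ẋ)=(0.694571, 1.435508)

1 0.4930 0.2616 0.7214
2 0.9910 0.6946 1.4355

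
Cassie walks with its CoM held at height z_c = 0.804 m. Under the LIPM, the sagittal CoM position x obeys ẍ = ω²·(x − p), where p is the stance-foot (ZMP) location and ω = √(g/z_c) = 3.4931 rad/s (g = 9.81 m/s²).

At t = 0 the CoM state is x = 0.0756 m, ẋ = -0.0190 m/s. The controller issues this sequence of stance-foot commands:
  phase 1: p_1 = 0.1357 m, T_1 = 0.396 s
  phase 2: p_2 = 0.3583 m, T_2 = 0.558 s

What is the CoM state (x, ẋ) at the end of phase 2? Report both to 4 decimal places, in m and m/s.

x = -1.3579, ẋ = -5.8773

phase 1: p=0.1357, T=0.396, ωT=1.383268, cosh=2.119335, sinh=1.868577; start (x,ẋ)=(0.075600, -0.019000) → end (x,ẋ)=(-0.001836, -0.432548)
phase 2: p=0.3583, T=0.558, ωT=1.949150, cosh=3.582555, sinh=3.440160; start (x,ẋ)=(-0.001836, -0.432548) → end (x,ẋ)=(-1.357898, -5.877312)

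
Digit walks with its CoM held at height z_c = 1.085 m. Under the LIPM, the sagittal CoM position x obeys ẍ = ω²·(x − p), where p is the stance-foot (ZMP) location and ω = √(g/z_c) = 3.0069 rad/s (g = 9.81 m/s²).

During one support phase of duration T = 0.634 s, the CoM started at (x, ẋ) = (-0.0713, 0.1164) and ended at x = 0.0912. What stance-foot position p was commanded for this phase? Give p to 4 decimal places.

ωT = 3.0069·0.634 = 1.906375; cosh(ωT) = 3.438634, sinh(ωT) = 3.290016
x(T) = p + (x₀−p)·cosh(ωT) + (ẋ₀/ω)·sinh(ωT) ⇒ p·(1 − cosh) = x(T) − x₀·cosh − (ẋ₀/ω)·sinh
numerator   = 0.0912 − (-0.0713)·3.438634 − (0.1164/3.0069)·3.290016 = 0.209015
denominator = 1 − 3.438634 = -2.438634
p = 0.209015 / -2.438634 = -0.0857

p = -0.0857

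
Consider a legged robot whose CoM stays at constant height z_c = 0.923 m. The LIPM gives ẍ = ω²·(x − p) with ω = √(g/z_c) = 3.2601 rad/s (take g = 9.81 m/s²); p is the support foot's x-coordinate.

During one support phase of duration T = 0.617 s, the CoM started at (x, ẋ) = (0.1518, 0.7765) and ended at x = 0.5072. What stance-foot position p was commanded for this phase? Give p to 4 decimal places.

ωT = 3.2601·0.617 = 2.011482; cosh(ωT) = 3.804087, sinh(ωT) = 3.670297
x(T) = p + (x₀−p)·cosh(ωT) + (ẋ₀/ω)·sinh(ωT) ⇒ p·(1 − cosh) = x(T) − x₀·cosh − (ẋ₀/ω)·sinh
numerator   = 0.5072 − (0.1518)·3.804087 − (0.7765/3.2601)·3.670297 = -0.944462
denominator = 1 − 3.804087 = -2.804087
p = -0.944462 / -2.804087 = 0.3368

p = 0.3368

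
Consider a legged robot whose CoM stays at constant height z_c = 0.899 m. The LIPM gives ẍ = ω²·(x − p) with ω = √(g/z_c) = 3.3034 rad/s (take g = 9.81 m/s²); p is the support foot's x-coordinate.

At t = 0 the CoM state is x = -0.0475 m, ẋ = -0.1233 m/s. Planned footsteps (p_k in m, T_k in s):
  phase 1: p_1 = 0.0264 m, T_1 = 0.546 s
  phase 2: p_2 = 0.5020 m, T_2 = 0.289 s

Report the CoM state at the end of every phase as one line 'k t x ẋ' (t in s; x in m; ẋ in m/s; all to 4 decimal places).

phase 1: p=0.0264, T=0.546, ωT=1.803656, cosh=3.118252, sinh=2.953556; start (x,ẋ)=(-0.047500, -0.123300) → end (x,ẋ)=(-0.314281, -1.105506)
phase 2: p=0.5020, T=0.289, ωT=0.954683, cosh=1.491390, sinh=1.106456; start (x,ẋ)=(-0.314281, -1.105506) → end (x,ẋ)=(-1.085676, -4.632301)

1 0.5460 -0.3143 -1.1055
2 0.8350 -1.0857 -4.6323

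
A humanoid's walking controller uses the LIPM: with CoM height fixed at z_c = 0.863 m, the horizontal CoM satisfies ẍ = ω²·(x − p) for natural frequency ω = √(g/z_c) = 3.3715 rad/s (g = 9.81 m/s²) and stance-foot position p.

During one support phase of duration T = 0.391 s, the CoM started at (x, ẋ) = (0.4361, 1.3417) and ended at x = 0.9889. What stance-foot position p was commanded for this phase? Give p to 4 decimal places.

ωT = 3.3715·0.391 = 1.318257; cosh(ωT) = 2.002251, sinh(ωT) = 1.734649
x(T) = p + (x₀−p)·cosh(ωT) + (ẋ₀/ω)·sinh(ωT) ⇒ p·(1 − cosh) = x(T) − x₀·cosh − (ẋ₀/ω)·sinh
numerator   = 0.9889 − (0.4361)·2.002251 − (1.3417/3.3715)·1.734649 = -0.574591
denominator = 1 − 2.002251 = -1.002251
p = -0.574591 / -1.002251 = 0.5733

p = 0.5733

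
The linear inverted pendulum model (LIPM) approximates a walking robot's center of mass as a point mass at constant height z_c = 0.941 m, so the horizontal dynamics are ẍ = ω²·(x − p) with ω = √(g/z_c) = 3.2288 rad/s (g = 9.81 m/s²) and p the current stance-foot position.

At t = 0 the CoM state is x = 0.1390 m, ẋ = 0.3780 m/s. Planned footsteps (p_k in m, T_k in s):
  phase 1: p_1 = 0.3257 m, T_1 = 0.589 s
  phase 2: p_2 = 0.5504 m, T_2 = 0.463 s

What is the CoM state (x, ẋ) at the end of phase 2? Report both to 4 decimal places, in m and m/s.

phase 1: p=0.3257, T=0.589, ωT=1.901763, cosh=3.423499, sinh=3.274194; start (x,ẋ)=(0.139000, 0.378000) → end (x,ẋ)=(0.069847, -0.679657)
phase 2: p=0.5504, T=0.463, ωT=1.494934, cosh=2.341654, sinh=2.117390; start (x,ẋ)=(0.069847, -0.679657) → end (x,ẋ)=(-1.020596, -4.876884)

x = -1.0206, ẋ = -4.8769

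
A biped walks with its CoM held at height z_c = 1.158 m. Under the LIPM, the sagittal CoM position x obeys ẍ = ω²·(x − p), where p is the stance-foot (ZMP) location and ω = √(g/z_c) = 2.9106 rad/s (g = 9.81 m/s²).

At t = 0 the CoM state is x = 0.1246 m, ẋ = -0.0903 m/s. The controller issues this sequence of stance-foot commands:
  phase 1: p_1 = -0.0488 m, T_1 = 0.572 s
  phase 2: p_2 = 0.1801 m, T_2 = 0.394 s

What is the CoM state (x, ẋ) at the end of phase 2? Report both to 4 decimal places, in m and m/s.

phase 1: p=-0.0488, T=0.572, ωT=1.664863, cosh=2.737083, sinh=2.547867; start (x,ẋ)=(0.124600, -0.090300) → end (x,ẋ)=(0.346764, 1.038745)
phase 2: p=0.1801, T=0.394, ωT=1.146776, cosh=1.732844, sinh=1.415185; start (x,ẋ)=(0.346764, 1.038745) → end (x,ẋ)=(0.973958, 2.486477)

x = 0.9740, ẋ = 2.4865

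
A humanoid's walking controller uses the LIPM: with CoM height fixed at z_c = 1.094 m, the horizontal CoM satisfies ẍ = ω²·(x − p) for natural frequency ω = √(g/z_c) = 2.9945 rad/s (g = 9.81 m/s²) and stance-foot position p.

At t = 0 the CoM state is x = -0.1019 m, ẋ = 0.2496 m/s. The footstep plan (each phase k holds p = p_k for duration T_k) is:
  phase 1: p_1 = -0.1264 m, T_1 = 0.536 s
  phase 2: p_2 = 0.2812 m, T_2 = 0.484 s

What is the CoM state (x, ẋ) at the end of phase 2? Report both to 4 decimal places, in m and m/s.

x = 0.5074, ẋ = 0.9722

phase 1: p=-0.1264, T=0.536, ωT=1.605052, cosh=2.589499, sinh=2.388620; start (x,ẋ)=(-0.101900, 0.249600) → end (x,ẋ)=(0.136141, 0.821581)
phase 2: p=0.2812, T=0.484, ωT=1.449338, cosh=2.247509, sinh=2.012784; start (x,ẋ)=(0.136141, 0.821581) → end (x,ẋ)=(0.507412, 0.972198)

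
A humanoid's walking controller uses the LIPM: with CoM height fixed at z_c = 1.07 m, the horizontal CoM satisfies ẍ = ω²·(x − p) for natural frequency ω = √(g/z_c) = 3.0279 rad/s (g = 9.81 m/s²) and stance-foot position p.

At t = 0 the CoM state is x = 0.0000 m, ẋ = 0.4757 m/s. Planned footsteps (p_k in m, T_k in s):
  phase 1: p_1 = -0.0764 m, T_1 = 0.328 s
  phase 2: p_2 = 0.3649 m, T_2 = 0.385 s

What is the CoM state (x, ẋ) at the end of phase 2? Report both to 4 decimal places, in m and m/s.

phase 1: p=-0.0764, T=0.328, ωT=0.993151, cosh=1.535068, sinh=1.164660; start (x,ẋ)=(0.000000, 0.475700) → end (x,ẋ)=(0.223854, 0.999655)
phase 2: p=0.3649, T=0.385, ωT=1.165741, cosh=1.759996, sinh=1.448305; start (x,ẋ)=(0.223854, 0.999655) → end (x,ẋ)=(0.594814, 1.140856)

x = 0.5948, ẋ = 1.1409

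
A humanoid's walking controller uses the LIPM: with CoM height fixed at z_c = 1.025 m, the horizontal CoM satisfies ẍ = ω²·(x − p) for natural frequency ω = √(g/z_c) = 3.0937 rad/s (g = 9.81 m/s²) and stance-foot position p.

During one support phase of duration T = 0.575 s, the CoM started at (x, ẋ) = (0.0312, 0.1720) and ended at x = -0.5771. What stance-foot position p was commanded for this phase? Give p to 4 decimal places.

p = 0.4067

ωT = 3.0937·0.575 = 1.778877; cosh(ωT) = 3.046016, sinh(ωT) = 2.877188
x(T) = p + (x₀−p)·cosh(ωT) + (ẋ₀/ω)·sinh(ωT) ⇒ p·(1 − cosh) = x(T) − x₀·cosh − (ẋ₀/ω)·sinh
numerator   = -0.5771 − (0.0312)·3.046016 − (0.1720/3.0937)·2.877188 = -0.832098
denominator = 1 − 3.046016 = -2.046016
p = -0.832098 / -2.046016 = 0.4067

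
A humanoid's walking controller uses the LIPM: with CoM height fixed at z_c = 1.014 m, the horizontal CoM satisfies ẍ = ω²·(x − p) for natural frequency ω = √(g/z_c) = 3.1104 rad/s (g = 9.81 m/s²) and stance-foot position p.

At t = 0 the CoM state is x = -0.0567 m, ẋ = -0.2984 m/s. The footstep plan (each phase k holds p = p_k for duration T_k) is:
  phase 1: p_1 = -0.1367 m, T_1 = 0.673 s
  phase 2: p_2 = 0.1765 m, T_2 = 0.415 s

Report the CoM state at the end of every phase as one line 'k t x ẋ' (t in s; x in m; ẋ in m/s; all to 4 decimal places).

1 0.6730 -0.1905 -0.2348
2 1.0880 -0.6679 -2.3772

phase 1: p=-0.1367, T=0.673, ωT=2.093299, cosh=4.117456, sinh=3.994177; start (x,ẋ)=(-0.056700, -0.298400) → end (x,ẋ)=(-0.190490, -0.234770)
phase 2: p=0.1765, T=0.415, ωT=1.290816, cosh=1.955399, sinh=1.680353; start (x,ẋ)=(-0.190490, -0.234770) → end (x,ẋ)=(-0.667943, -2.377166)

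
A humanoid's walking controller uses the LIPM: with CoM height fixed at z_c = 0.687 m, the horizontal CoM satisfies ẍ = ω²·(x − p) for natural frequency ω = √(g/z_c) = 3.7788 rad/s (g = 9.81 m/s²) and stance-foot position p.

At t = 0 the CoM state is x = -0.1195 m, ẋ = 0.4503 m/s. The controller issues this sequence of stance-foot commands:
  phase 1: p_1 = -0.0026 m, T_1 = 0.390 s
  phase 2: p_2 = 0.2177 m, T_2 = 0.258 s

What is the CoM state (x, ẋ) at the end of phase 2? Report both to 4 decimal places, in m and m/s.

phase 1: p=-0.0026, T=0.390, ωT=1.473732, cosh=2.297283, sinh=2.068214; start (x,ẋ)=(-0.119500, 0.450300) → end (x,ẋ)=(-0.024694, 0.120850)
phase 2: p=0.2177, T=0.258, ωT=0.974930, cosh=1.514101, sinh=1.136882; start (x,ẋ)=(-0.024694, 0.120850) → end (x,ẋ)=(-0.112950, -0.858358)

x = -0.1130, ẋ = -0.8584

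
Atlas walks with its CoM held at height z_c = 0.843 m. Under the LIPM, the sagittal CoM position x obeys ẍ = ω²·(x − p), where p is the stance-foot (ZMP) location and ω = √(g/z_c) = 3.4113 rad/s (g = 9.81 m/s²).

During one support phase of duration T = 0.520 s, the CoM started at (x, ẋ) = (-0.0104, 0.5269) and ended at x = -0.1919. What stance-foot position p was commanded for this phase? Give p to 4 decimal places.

ωT = 3.4113·0.520 = 1.773876; cosh(ωT) = 3.031664, sinh(ωT) = 2.861989
x(T) = p + (x₀−p)·cosh(ωT) + (ẋ₀/ω)·sinh(ωT) ⇒ p·(1 − cosh) = x(T) − x₀·cosh − (ẋ₀/ω)·sinh
numerator   = -0.1919 − (-0.0104)·3.031664 − (0.5269/3.4113)·2.861989 = -0.602426
denominator = 1 − 3.031664 = -2.031664
p = -0.602426 / -2.031664 = 0.2965

p = 0.2965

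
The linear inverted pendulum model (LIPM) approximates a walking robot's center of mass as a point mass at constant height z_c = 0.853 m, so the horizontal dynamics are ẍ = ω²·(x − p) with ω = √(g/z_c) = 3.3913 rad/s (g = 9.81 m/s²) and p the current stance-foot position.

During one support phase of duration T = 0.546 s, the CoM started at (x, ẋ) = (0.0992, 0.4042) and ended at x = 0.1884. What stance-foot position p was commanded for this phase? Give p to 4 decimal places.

p = 0.2234

ωT = 3.3913·0.546 = 1.851650; cosh(ωT) = 3.263649, sinh(ωT) = 3.106671
x(T) = p + (x₀−p)·cosh(ωT) + (ẋ₀/ω)·sinh(ωT) ⇒ p·(1 − cosh) = x(T) − x₀·cosh − (ẋ₀/ω)·sinh
numerator   = 0.1884 − (0.0992)·3.263649 − (0.4042/3.3913)·3.106671 = -0.505630
denominator = 1 − 3.263649 = -2.263649
p = -0.505630 / -2.263649 = 0.2234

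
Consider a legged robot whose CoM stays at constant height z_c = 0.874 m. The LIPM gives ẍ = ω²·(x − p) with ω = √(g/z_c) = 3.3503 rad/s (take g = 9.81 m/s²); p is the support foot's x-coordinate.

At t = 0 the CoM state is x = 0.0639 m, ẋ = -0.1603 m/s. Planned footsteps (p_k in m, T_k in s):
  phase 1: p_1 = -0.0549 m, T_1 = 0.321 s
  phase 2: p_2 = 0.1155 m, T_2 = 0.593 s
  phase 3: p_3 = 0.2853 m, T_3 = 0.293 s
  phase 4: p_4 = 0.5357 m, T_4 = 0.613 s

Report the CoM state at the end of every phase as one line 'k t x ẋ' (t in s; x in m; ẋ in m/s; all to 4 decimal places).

phase 1: p=-0.0549, T=0.321, ωT=1.075446, cosh=1.636223, sinh=1.295078; start (x,ẋ)=(0.063900, -0.160300) → end (x,ẋ)=(0.077518, 0.253175)
phase 2: p=0.1155, T=0.593, ωT=1.986728, cosh=3.714390, sinh=3.577246; start (x,ẋ)=(0.077518, 0.253175) → end (x,ẋ)=(0.244746, 0.485186)
phase 3: p=0.2853, T=0.293, ωT=0.981638, cosh=1.521760, sinh=1.147064; start (x,ẋ)=(0.244746, 0.485186) → end (x,ẋ)=(0.389703, 0.582487)
phase 4: p=0.5357, T=0.613, ωT=2.053734, cosh=3.962608, sinh=3.834352; start (x,ẋ)=(0.389703, 0.582487) → end (x,ẋ)=(0.623815, 0.432654)

1 0.3210 0.0775 0.2532
2 0.9140 0.2447 0.4852
3 1.2070 0.3897 0.5825
4 1.8200 0.6238 0.4327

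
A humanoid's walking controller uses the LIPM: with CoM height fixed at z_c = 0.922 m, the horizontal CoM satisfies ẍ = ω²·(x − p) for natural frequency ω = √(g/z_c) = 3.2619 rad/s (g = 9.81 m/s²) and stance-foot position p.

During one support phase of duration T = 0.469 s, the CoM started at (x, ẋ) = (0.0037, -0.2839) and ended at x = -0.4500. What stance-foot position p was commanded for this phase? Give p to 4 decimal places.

ωT = 3.2619·0.469 = 1.529831; cosh(ωT) = 2.416985, sinh(ωT) = 2.200412
x(T) = p + (x₀−p)·cosh(ωT) + (ẋ₀/ω)·sinh(ωT) ⇒ p·(1 − cosh) = x(T) − x₀·cosh − (ẋ₀/ω)·sinh
numerator   = -0.4500 − (0.0037)·2.416985 − (-0.2839/3.2619)·2.200412 = -0.267430
denominator = 1 − 2.416985 = -1.416985
p = -0.267430 / -1.416985 = 0.1887

p = 0.1887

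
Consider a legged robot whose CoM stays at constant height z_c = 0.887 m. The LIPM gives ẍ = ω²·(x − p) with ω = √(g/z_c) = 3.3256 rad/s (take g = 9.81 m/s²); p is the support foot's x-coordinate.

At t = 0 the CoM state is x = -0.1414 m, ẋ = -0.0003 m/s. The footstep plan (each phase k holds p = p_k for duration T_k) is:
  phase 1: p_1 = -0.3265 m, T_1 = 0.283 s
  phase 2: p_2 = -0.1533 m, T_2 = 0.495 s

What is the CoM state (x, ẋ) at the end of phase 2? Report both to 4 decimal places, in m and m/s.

x = 0.6175, ẋ = 2.6282

phase 1: p=-0.3265, T=0.283, ωT=0.941145, cosh=1.476547, sinh=1.086366; start (x,ẋ)=(-0.141400, -0.000300) → end (x,ẋ)=(-0.053289, 0.668290)
phase 2: p=-0.1533, T=0.495, ωT=1.646172, cosh=2.689936, sinh=2.497150; start (x,ẋ)=(-0.053289, 0.668290) → end (x,ẋ)=(0.617533, 2.628200)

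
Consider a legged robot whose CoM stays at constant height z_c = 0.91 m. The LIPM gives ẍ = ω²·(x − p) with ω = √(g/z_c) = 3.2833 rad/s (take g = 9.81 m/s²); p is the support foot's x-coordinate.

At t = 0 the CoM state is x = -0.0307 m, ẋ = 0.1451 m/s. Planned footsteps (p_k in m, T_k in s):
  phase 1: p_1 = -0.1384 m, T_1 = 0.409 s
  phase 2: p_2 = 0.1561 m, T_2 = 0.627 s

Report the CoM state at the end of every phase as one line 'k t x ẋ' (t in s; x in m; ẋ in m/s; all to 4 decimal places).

1 0.4090 0.1608 0.9278
2 1.0360 1.2637 3.7531

phase 1: p=-0.1384, T=0.409, ωT=1.342870, cosh=2.045557, sinh=1.784462; start (x,ẋ)=(-0.030700, 0.145100) → end (x,ẋ)=(0.160768, 0.927816)
phase 2: p=0.1561, T=0.627, ωT=2.058629, cosh=3.981425, sinh=3.853796; start (x,ẋ)=(0.160768, 0.927816) → end (x,ẋ)=(1.263715, 3.753094)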